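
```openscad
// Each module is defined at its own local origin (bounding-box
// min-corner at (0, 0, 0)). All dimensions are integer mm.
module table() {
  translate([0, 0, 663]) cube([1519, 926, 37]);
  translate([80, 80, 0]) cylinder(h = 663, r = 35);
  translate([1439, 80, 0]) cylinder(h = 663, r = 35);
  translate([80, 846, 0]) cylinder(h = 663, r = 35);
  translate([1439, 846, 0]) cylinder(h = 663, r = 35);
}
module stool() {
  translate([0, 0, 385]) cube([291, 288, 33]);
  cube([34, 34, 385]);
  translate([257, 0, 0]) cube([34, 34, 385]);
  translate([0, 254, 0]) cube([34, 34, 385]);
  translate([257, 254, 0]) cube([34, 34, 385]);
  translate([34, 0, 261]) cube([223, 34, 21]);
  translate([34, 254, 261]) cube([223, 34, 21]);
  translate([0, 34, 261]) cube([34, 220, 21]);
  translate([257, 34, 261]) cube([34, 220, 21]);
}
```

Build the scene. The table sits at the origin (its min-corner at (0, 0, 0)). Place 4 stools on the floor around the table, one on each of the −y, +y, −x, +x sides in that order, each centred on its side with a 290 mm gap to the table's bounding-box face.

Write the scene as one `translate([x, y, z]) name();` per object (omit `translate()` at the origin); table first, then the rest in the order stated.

table();
translate([614, -578, 0]) stool();
translate([614, 1216, 0]) stool();
translate([-581, 319, 0]) stool();
translate([1809, 319, 0]) stool();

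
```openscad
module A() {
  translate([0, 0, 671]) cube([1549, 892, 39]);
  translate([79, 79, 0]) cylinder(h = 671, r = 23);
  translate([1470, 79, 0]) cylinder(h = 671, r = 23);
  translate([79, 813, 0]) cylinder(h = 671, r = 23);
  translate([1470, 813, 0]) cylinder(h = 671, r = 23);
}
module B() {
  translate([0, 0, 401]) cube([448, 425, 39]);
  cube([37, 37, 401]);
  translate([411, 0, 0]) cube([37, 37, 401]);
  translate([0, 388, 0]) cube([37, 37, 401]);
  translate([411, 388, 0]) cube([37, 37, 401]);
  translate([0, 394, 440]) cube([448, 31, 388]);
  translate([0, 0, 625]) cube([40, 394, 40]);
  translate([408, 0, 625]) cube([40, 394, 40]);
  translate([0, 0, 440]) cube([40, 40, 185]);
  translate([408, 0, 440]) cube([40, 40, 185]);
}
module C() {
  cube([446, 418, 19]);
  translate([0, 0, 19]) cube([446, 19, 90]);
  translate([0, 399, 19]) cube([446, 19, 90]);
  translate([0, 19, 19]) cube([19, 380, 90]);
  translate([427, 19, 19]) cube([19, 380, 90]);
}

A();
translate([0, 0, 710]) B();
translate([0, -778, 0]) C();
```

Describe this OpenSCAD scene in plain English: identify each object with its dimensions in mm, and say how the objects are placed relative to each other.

A is a rectangular dining table. The top is 1549×892×39 mm with its upper surface at z = 710 mm. It stands on four round legs of 46 mm diameter, each leg's bounding box inset 56 mm from the nearest pair of top edges, running from the floor to the underside of the top.

B is a chair: 448×425 mm seat, 39 mm thick, top at z = 440 mm, on four 37 mm square corner legs flush with the seat edges. A 31 mm thick backrest slab spans the full seat width, extending 388 mm above the seat top, its back face flush with the seat's +y edge. Two armrests of 40×40 mm section run along each side from the seat's front edge to the front of the backrest, top faces 225 mm above the seat top and outer faces flush with the seat's x-edges; a 40×40 mm post under the front of each armrest stands on the seat at the front corner.

C is an open-topped rectangular box: outside dimensions 446×418×109 mm, with a uniform wall and base thickness of 19 mm. The base is a full 446×418 slab on the floor; four walls sit on top of the base. The front and back walls (the −y and +y sides) span the full width; the two side walls fit between them.

The chair is on top of the table. The open box is on the floor beside the table on its −y side.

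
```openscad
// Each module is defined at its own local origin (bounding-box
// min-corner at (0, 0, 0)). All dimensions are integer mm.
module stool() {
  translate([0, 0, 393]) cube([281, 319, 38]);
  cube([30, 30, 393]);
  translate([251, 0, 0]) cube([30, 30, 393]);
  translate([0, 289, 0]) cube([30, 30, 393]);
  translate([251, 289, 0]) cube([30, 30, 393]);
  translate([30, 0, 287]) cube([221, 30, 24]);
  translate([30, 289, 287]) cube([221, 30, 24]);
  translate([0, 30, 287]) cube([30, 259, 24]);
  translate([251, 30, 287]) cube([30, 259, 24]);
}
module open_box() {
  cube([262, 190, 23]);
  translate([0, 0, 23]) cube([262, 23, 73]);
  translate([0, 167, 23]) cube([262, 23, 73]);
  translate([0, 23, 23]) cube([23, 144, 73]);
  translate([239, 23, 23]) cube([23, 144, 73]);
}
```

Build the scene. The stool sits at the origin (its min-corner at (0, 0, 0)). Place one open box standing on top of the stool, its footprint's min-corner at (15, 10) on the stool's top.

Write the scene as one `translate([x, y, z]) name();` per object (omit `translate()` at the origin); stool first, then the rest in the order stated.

stool();
translate([15, 10, 431]) open_box();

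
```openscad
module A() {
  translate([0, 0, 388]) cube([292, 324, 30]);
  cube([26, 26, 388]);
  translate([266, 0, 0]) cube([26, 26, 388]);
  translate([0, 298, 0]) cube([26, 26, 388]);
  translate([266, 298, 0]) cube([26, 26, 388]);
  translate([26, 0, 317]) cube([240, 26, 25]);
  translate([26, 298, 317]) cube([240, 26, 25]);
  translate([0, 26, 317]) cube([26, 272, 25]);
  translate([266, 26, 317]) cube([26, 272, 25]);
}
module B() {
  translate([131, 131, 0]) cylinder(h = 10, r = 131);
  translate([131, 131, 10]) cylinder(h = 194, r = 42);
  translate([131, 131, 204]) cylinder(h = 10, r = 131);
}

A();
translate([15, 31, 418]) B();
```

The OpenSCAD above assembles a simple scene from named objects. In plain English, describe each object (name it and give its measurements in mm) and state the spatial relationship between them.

A is a simple wooden stool: a rectangular seat 292 mm (x) by 324 mm (y), 30 mm thick, top face at z = 418 mm, on four square legs, each 26×26 mm in cross-section. The legs rest on z = 0, each flush with a corner of the seat. Four stretchers, 26 mm wide and 25 mm tall, connect adjacent legs with their undersides at z = 317 mm, each running between the inner faces of the legs it joins and aligned with the legs' outer faces on the other axis.

B is a spool: two coaxial disc flanges of radius 131 mm and thickness 10 mm, joined by a core cylinder of radius 42 mm and height 194 mm. The lower flange rests on z = 0 and the three cylinders share a vertical axis.

The spool is on top of the stool, centred.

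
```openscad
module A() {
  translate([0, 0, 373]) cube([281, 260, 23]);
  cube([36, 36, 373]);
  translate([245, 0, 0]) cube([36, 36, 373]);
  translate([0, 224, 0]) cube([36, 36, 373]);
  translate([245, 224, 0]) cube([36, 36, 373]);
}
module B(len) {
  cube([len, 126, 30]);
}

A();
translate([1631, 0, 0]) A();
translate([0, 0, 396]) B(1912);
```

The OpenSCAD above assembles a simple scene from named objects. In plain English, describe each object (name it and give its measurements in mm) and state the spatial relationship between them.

A is a simple wooden stool: a rectangular seat 281 mm (x) by 260 mm (y), 23 mm thick, top face at z = 396 mm, on four square legs, each 36×36 mm in cross-section. The legs rest on z = 0, each flush with a corner of the seat.

B is a rectangular beam 1912 mm long (x), 126 mm deep (y), 30 mm thick (z).

The beam spans the tops of two stools placed 1350 mm apart, resting at z = 396 mm.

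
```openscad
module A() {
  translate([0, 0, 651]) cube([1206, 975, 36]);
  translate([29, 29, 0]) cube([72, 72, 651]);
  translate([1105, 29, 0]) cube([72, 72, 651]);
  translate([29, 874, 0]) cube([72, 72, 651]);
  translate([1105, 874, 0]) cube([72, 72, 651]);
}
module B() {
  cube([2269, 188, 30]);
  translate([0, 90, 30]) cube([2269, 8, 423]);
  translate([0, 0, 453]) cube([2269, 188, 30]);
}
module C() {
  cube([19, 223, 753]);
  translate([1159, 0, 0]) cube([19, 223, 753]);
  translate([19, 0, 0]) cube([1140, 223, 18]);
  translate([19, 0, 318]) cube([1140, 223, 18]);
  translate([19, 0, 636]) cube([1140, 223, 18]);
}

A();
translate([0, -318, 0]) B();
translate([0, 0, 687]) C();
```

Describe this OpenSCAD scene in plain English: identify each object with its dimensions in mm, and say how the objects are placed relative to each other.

A is a table: top 1206 mm (x) × 975 mm (y), 36 mm thick, upper face at z = 687 mm, on four 72×72 mm square legs, each inset 29 mm from the nearest pair of top edges, running from z = 0 to the bottom of the top.

B is an I-beam lying along x, 2269 mm long. Overall section height 483 mm. Two flanges 188 mm wide (y) and 30 mm thick, one on the floor and one at the top; a web 8 mm thick runs between them, centred on the flange width.

C is a bookshelf 1178 mm wide overall, 223 mm deep and 753 mm tall. The two sides are 19 mm thick vertical panels. 3 horizontal shelves of 18 mm thickness span between the inner faces of the sides; the lowest shelf sits on the floor and shelves are stacked with a clear vertical gap of 300 mm between each pair.

The I-beam is on the floor beside the table on its −y side. The bookshelf is on top of the table.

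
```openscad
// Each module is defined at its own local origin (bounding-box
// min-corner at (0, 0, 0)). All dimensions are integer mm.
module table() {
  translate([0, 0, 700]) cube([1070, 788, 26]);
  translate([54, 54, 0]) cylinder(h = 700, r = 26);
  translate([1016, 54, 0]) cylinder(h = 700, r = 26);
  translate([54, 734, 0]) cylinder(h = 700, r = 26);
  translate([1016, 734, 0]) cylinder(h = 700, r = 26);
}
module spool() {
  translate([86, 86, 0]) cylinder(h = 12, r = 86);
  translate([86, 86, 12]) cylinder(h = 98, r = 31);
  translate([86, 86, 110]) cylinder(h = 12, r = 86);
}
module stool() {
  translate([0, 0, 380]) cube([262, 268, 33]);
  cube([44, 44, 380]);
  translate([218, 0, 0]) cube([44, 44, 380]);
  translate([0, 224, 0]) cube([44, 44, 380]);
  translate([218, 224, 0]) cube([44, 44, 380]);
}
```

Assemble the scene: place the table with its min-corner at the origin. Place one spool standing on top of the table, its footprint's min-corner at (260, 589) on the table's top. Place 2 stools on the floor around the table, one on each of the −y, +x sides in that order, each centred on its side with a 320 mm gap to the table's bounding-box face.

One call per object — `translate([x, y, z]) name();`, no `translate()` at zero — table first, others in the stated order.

table();
translate([260, 589, 726]) spool();
translate([404, -588, 0]) stool();
translate([1390, 260, 0]) stool();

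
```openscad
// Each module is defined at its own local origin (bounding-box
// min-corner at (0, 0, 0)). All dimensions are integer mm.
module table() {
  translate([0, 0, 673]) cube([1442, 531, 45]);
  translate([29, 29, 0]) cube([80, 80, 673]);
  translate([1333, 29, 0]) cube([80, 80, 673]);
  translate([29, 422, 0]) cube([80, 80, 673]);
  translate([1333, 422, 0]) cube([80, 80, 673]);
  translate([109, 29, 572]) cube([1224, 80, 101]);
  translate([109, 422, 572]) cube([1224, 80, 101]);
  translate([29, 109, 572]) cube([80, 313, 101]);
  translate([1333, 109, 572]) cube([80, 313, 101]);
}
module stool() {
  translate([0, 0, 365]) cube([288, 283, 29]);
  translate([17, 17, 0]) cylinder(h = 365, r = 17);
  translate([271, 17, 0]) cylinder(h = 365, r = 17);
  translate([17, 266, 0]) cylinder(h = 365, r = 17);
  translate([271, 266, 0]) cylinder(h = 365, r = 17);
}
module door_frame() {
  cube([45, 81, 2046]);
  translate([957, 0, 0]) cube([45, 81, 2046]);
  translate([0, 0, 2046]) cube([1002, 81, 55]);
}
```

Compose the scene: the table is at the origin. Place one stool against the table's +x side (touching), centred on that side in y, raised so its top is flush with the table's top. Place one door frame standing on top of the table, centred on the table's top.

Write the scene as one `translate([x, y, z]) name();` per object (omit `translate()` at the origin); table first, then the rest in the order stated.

table();
translate([1442, 124, 324]) stool();
translate([220, 225, 718]) door_frame();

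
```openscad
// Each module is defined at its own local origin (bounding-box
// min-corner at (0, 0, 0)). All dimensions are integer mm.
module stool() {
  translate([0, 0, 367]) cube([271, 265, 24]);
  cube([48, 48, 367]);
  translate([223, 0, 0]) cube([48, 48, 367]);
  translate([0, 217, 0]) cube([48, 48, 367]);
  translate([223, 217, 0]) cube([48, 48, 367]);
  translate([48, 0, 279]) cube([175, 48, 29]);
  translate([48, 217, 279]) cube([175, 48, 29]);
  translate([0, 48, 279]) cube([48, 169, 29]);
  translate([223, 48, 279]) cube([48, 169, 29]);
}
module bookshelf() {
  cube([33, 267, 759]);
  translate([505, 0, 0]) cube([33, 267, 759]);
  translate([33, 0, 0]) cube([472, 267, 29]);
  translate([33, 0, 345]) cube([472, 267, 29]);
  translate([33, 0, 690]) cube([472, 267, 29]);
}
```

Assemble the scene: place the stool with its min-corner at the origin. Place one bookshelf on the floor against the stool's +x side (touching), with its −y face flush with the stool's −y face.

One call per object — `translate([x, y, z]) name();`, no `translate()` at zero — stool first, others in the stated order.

stool();
translate([271, 0, 0]) bookshelf();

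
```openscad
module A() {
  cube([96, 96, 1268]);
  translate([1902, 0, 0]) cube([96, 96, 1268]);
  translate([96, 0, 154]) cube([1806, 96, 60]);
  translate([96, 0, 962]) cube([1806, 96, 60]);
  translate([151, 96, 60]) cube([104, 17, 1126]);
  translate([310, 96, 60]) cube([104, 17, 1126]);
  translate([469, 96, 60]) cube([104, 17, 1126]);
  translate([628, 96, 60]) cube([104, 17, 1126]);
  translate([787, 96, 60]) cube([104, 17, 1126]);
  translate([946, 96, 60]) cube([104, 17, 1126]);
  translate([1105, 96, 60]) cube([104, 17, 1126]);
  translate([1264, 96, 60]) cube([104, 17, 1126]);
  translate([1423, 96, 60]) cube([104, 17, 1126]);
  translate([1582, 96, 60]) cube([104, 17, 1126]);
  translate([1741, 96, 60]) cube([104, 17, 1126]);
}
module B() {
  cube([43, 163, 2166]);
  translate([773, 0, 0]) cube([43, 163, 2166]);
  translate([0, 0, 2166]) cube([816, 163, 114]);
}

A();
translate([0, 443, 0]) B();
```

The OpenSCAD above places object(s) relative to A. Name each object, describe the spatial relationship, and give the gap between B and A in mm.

A is a fence section. B is a door frame. The door frame is on the floor beside the fence section on its +y side. The gap between the door frame and the fence section is 330 mm.

The door frame's nearest face is 330 mm from the fence section's +y face.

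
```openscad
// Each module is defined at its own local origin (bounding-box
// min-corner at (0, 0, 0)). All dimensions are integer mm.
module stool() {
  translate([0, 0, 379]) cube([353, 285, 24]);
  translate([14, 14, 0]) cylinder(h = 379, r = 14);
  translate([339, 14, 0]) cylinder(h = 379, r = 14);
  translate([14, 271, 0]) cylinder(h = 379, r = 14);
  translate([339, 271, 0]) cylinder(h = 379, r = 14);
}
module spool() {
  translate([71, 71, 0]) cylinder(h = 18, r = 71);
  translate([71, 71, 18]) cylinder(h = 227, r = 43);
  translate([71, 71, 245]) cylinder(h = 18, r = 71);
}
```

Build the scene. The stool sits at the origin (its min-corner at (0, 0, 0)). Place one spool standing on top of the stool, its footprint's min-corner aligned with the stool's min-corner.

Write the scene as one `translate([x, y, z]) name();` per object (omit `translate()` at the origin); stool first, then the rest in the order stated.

stool();
translate([0, 0, 403]) spool();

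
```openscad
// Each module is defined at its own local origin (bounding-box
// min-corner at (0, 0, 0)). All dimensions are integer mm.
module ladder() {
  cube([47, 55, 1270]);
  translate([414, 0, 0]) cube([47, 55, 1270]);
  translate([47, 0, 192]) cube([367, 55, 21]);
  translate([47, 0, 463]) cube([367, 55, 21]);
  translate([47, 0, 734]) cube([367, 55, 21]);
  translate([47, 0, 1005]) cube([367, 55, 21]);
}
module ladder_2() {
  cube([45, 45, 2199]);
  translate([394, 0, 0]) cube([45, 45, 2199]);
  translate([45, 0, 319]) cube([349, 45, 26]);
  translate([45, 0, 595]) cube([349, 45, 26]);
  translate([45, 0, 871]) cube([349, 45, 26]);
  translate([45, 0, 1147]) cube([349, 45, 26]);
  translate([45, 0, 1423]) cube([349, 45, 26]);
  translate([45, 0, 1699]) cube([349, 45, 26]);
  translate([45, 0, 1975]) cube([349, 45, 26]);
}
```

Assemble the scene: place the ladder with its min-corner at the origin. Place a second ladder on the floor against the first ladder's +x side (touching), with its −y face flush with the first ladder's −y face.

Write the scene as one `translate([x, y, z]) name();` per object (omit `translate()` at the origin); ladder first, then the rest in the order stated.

ladder();
translate([461, 0, 0]) ladder_2();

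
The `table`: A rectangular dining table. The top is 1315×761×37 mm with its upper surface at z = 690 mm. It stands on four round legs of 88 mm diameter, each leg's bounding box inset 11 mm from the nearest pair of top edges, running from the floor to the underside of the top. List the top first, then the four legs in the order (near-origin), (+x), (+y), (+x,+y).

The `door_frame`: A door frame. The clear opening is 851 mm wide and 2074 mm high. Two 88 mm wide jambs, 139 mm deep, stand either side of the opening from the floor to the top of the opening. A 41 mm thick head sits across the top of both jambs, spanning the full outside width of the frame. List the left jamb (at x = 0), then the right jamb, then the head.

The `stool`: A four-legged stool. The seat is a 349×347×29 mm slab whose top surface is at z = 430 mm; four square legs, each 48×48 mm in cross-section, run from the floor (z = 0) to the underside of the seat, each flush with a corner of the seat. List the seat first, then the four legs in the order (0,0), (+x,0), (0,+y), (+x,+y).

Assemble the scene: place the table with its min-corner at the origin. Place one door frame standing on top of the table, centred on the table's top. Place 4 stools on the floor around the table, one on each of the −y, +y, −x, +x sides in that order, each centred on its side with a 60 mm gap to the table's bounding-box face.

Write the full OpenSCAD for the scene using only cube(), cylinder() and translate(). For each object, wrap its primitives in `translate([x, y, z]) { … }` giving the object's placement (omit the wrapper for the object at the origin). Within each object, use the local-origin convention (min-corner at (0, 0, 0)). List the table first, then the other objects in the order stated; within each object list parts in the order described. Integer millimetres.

translate([0, 0, 653]) cube([1315, 761, 37]);
translate([55, 55, 0]) cylinder(h = 653, r = 44);
translate([1260, 55, 0]) cylinder(h = 653, r = 44);
translate([55, 706, 0]) cylinder(h = 653, r = 44);
translate([1260, 706, 0]) cylinder(h = 653, r = 44);
translate([144, 311, 690]) {
  cube([88, 139, 2074]);
  translate([939, 0, 0]) cube([88, 139, 2074]);
  translate([0, 0, 2074]) cube([1027, 139, 41]);
}
translate([483, -407, 0]) {
  translate([0, 0, 401]) cube([349, 347, 29]);
  cube([48, 48, 401]);
  translate([301, 0, 0]) cube([48, 48, 401]);
  translate([0, 299, 0]) cube([48, 48, 401]);
  translate([301, 299, 0]) cube([48, 48, 401]);
}
translate([483, 821, 0]) {
  translate([0, 0, 401]) cube([349, 347, 29]);
  cube([48, 48, 401]);
  translate([301, 0, 0]) cube([48, 48, 401]);
  translate([0, 299, 0]) cube([48, 48, 401]);
  translate([301, 299, 0]) cube([48, 48, 401]);
}
translate([-409, 207, 0]) {
  translate([0, 0, 401]) cube([349, 347, 29]);
  cube([48, 48, 401]);
  translate([301, 0, 0]) cube([48, 48, 401]);
  translate([0, 299, 0]) cube([48, 48, 401]);
  translate([301, 299, 0]) cube([48, 48, 401]);
}
translate([1375, 207, 0]) {
  translate([0, 0, 401]) cube([349, 347, 29]);
  cube([48, 48, 401]);
  translate([301, 0, 0]) cube([48, 48, 401]);
  translate([0, 299, 0]) cube([48, 48, 401]);
  translate([301, 299, 0]) cube([48, 48, 401]);
}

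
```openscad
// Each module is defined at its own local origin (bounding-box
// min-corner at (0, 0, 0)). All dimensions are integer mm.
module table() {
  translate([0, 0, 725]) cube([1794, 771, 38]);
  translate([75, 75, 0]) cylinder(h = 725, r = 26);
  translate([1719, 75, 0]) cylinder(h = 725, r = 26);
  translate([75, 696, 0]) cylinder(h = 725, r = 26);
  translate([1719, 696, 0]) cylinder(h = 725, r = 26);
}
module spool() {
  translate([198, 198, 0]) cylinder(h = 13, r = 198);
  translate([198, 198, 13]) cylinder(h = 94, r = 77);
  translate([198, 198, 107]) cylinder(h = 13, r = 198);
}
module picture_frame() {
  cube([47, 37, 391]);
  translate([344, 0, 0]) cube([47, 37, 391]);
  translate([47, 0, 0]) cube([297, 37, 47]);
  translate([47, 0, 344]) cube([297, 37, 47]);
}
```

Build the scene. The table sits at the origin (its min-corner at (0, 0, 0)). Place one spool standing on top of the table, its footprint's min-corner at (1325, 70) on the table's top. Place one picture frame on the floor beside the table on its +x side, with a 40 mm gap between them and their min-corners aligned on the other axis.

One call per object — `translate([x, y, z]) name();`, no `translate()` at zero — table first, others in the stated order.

table();
translate([1325, 70, 763]) spool();
translate([1834, 0, 0]) picture_frame();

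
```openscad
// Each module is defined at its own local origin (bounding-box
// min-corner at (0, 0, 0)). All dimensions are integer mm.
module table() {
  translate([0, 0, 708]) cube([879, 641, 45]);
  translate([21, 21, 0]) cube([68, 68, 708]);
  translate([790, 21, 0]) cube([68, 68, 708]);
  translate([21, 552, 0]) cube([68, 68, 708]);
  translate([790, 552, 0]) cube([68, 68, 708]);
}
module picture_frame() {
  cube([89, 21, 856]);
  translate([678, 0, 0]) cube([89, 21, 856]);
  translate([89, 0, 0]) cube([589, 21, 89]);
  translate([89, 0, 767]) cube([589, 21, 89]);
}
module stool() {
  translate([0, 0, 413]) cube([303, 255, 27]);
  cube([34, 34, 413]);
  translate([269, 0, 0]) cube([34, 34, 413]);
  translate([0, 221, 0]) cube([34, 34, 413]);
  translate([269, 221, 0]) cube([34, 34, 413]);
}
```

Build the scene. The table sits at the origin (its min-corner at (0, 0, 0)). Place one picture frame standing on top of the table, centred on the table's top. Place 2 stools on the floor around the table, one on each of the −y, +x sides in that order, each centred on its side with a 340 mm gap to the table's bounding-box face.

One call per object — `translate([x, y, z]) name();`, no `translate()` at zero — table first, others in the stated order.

table();
translate([56, 310, 753]) picture_frame();
translate([288, -595, 0]) stool();
translate([1219, 193, 0]) stool();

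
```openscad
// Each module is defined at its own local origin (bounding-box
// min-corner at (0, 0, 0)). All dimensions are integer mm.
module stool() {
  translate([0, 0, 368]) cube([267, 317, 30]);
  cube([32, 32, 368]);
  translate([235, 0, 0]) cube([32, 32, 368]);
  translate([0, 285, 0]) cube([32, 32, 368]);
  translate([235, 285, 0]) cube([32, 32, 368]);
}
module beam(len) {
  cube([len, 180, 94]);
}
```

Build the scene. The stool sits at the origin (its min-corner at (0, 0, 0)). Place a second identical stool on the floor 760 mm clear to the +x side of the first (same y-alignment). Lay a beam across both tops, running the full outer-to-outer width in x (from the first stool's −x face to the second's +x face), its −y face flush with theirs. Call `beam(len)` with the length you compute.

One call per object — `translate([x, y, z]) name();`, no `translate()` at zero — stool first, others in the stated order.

stool();
translate([1027, 0, 0]) stool();
translate([0, 0, 398]) beam(1294);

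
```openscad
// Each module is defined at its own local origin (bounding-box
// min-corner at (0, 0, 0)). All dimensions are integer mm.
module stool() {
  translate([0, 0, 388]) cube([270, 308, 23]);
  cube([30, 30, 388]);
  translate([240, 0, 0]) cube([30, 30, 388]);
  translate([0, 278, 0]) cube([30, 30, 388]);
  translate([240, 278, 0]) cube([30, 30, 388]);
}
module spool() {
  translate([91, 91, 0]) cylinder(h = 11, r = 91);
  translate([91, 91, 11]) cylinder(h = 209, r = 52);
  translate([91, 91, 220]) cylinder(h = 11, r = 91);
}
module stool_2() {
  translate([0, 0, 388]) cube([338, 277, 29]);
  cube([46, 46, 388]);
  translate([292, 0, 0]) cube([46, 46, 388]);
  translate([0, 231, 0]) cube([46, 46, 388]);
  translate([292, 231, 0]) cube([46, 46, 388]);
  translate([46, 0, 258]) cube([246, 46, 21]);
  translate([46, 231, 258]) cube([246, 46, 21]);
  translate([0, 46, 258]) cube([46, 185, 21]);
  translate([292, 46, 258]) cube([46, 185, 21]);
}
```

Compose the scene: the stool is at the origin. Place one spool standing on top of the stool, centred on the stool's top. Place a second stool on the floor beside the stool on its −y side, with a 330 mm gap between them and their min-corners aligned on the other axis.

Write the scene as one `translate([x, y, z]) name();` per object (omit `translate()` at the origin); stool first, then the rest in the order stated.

stool();
translate([44, 63, 411]) spool();
translate([0, -607, 0]) stool_2();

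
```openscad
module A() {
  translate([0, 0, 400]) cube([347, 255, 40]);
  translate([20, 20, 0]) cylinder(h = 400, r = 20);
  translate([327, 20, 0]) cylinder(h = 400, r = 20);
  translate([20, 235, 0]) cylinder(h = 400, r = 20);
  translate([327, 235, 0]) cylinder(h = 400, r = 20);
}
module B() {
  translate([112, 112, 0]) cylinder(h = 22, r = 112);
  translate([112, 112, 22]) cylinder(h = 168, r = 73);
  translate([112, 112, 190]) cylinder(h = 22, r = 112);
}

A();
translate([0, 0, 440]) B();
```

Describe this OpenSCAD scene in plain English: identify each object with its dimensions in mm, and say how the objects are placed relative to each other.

A is a simple wooden stool: a rectangular seat 347 mm (x) by 255 mm (y), 40 mm thick, top face at z = 440 mm, on four round legs, each 40 mm in diameter. The legs rest on z = 0, each leg's axis is inset half a diameter from the nearest pair of seat edges (so the leg's bounding box is flush with the corner).

B is a spool: two coaxial disc flanges of radius 112 mm and thickness 22 mm, joined by a core cylinder of radius 73 mm and height 168 mm. The lower flange rests on z = 0 and the three cylinders share a vertical axis.

The spool is on top of the stool.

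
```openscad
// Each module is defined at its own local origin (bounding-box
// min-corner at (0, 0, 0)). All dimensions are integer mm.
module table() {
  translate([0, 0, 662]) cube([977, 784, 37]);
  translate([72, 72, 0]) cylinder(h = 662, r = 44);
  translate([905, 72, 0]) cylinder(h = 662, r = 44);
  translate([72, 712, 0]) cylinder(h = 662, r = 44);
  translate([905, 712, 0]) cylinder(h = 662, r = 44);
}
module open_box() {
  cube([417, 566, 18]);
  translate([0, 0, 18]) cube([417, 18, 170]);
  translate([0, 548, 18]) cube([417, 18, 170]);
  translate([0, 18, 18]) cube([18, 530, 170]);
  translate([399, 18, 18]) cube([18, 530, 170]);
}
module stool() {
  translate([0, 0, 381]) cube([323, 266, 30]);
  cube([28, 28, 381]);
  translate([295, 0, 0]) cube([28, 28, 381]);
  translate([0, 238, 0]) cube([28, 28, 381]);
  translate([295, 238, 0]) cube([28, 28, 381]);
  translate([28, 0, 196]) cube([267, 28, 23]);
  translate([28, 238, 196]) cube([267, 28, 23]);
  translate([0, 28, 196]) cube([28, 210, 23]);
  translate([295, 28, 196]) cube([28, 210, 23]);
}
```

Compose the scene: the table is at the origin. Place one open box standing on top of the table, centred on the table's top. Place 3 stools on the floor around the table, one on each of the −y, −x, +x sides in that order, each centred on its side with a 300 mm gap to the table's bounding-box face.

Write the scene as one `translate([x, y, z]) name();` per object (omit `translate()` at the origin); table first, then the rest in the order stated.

table();
translate([280, 109, 699]) open_box();
translate([327, -566, 0]) stool();
translate([-623, 259, 0]) stool();
translate([1277, 259, 0]) stool();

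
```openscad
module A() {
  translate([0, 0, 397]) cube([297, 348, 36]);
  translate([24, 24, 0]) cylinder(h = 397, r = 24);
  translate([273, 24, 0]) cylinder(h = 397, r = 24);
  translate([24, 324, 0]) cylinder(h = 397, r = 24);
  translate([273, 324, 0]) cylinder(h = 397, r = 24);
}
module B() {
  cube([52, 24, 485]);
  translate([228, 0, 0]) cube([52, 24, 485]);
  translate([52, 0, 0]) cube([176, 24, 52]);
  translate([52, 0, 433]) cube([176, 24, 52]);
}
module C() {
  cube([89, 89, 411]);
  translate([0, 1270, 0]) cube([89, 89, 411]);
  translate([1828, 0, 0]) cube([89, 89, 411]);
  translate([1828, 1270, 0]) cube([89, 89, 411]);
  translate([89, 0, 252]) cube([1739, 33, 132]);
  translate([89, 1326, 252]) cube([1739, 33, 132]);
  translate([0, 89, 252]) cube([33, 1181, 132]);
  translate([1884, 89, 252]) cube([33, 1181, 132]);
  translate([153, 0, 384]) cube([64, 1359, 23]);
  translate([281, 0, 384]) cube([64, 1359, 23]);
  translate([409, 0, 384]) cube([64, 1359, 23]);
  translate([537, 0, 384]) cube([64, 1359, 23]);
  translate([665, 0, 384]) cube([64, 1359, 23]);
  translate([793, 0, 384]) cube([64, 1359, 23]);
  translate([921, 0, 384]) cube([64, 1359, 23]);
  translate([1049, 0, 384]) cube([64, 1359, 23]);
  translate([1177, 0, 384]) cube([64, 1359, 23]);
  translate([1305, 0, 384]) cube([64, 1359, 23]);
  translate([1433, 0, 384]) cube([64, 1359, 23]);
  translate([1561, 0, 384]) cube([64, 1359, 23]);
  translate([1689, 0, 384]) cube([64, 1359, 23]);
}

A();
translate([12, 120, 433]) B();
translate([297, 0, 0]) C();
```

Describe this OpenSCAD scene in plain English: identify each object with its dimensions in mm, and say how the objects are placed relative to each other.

A is a four-legged stool. The seat is a 297×348×36 mm slab whose top surface is at z = 433 mm; four round legs, each 48 mm in diameter, run from the floor (z = 0) to the underside of the seat, each leg's axis is inset half a diameter from the nearest pair of seat edges (so the leg's bounding box is flush with the corner).

B is a picture frame with a 176×381 mm rectangular opening (x by z) and a uniform 52 mm border on every side. Frame depth is 24 mm along y. It is built from two vertical stiles running the full outside height and two horizontal rails spanning the gap between the stiles.

C is a bed frame 1917 mm long (x) by 1359 mm wide (y). Four 89×89 mm corner posts, 411 mm tall, at the corners of the footprint. Four rails of 33 mm thickness and 132 mm height run between adjacent posts with their undersides at z = 252 mm, their outer faces flush with the outside of the frame (the two x-running rails run between the posts' inner faces; the two y-running rails run between the posts' inner faces). 13 slats, each 64 mm wide (x) and 23 mm thick, lie across the top of the two x-running rails, running the full 1359 mm width of the frame in y; the slats are evenly spaced along x between the inner faces of the end posts with equal gaps (rounded down to the nearest mm) at the −x end and between each pair — any rounding remainder accumulates at the +x end.

The picture frame is on top of the stool. The bed frame is against the stool's +x side, with their −y faces flush.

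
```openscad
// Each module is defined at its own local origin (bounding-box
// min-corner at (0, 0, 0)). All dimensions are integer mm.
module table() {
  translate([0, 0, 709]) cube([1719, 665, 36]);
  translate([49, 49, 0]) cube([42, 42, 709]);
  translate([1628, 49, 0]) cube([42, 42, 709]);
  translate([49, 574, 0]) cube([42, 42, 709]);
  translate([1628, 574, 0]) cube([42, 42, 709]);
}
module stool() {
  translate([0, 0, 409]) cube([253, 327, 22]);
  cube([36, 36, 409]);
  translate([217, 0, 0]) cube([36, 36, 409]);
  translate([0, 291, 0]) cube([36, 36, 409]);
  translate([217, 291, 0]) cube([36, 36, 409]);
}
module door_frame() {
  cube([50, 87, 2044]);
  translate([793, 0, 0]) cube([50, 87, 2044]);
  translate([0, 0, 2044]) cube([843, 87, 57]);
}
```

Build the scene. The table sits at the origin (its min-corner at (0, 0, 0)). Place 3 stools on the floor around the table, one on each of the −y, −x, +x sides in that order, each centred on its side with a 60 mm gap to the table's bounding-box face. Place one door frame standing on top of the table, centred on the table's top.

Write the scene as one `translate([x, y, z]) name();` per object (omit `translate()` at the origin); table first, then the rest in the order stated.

table();
translate([733, -387, 0]) stool();
translate([-313, 169, 0]) stool();
translate([1779, 169, 0]) stool();
translate([438, 289, 745]) door_frame();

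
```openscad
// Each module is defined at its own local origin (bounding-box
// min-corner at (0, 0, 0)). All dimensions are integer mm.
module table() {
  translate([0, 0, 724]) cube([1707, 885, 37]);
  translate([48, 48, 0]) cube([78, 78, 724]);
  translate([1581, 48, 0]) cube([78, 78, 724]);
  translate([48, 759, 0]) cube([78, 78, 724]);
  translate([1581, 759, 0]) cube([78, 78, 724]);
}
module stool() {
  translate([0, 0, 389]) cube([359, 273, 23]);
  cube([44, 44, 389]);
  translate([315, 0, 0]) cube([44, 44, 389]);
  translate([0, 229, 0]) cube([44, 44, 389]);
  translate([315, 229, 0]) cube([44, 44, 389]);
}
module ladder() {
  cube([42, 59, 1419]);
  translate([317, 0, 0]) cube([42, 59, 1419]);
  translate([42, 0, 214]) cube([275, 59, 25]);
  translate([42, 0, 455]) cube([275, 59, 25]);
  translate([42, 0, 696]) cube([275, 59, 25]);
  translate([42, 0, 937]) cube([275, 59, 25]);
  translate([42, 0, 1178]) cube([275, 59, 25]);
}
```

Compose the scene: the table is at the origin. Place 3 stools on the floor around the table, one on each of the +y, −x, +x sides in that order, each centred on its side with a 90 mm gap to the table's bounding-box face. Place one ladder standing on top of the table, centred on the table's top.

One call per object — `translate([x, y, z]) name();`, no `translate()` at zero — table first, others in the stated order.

table();
translate([674, 975, 0]) stool();
translate([-449, 306, 0]) stool();
translate([1797, 306, 0]) stool();
translate([674, 413, 761]) ladder();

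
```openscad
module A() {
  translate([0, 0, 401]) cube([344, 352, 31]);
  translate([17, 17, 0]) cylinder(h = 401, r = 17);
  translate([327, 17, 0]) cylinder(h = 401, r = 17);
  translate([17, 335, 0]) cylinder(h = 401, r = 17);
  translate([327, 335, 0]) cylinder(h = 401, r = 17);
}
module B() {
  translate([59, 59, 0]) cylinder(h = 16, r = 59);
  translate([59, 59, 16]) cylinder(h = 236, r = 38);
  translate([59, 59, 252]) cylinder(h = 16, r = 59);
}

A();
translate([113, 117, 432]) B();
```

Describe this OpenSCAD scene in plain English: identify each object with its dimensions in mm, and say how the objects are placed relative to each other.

A is a four-legged stool. The seat is a 344×352×31 mm slab whose top surface is at z = 432 mm; four round legs, each 34 mm in diameter, run from the floor (z = 0) to the underside of the seat, each leg's axis is inset half a diameter from the nearest pair of seat edges (so the leg's bounding box is flush with the corner).

B is a spool: two coaxial disc flanges of radius 59 mm and thickness 16 mm, joined by a core cylinder of radius 38 mm and height 236 mm. The lower flange rests on z = 0 and the three cylinders share a vertical axis.

The spool is on top of the stool, centred.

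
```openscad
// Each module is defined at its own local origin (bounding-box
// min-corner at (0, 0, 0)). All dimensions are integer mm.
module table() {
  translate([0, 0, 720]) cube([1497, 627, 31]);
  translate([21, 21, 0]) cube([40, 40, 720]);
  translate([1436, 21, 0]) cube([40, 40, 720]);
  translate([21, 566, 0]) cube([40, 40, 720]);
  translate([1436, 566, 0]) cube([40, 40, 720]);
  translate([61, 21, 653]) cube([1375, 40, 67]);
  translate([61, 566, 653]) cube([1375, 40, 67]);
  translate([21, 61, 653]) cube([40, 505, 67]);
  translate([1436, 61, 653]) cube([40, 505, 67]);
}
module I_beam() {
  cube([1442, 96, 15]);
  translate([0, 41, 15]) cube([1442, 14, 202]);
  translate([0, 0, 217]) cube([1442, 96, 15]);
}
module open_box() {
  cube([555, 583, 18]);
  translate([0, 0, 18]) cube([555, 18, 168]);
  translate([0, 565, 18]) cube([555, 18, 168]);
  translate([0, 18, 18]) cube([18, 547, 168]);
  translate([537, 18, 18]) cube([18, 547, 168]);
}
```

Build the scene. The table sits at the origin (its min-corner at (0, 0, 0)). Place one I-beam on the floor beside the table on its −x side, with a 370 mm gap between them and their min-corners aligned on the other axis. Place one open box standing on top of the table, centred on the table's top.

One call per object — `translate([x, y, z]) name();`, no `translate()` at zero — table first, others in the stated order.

table();
translate([-1812, 0, 0]) I_beam();
translate([471, 22, 751]) open_box();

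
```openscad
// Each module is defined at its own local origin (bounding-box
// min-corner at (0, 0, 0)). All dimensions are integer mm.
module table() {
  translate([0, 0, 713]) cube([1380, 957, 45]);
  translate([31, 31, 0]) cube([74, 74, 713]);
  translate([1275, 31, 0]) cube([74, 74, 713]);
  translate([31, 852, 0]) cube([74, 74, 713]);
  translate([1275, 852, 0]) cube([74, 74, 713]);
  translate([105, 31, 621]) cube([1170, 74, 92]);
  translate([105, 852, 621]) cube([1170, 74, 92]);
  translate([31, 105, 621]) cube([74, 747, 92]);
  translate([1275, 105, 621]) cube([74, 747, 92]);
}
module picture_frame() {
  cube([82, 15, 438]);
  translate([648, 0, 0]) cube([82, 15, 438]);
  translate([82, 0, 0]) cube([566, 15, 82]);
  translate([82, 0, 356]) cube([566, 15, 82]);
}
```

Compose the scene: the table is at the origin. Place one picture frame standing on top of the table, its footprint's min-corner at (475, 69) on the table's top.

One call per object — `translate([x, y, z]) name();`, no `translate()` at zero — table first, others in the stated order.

table();
translate([475, 69, 758]) picture_frame();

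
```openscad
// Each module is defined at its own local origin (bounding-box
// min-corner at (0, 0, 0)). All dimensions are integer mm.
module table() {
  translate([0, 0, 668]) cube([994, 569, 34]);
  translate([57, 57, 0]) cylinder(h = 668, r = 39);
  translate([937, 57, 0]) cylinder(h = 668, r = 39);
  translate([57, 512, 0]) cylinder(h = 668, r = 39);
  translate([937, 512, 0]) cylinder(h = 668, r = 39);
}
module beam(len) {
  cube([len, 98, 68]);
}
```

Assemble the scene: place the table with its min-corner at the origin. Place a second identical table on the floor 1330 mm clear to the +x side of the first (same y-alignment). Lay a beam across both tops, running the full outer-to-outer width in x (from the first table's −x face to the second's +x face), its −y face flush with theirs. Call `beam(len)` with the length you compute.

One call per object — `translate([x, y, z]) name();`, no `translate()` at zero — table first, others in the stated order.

table();
translate([2324, 0, 0]) table();
translate([0, 0, 702]) beam(3318);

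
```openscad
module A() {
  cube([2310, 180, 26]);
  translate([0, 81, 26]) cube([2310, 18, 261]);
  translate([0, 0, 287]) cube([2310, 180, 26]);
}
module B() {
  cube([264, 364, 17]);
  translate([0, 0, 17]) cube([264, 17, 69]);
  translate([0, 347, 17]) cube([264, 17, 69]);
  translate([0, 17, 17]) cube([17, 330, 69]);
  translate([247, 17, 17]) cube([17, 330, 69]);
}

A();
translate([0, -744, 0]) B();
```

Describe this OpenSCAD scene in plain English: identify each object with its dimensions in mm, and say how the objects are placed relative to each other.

A is an I-beam lying along x, 2310 mm long. Overall section height 313 mm. Two flanges 180 mm wide (y) and 26 mm thick, one on the floor and one at the top; a web 18 mm thick runs between them, centred on the flange width.

B is an open-topped rectangular box: outside dimensions 264×364×86 mm, with a uniform wall and base thickness of 17 mm. The base is a full 264×364 slab on the floor; four walls sit on top of the base. The front and back walls (the −y and +y sides) span the full width; the two side walls fit between them.

The open box is on the floor beside the I-beam on its −y side.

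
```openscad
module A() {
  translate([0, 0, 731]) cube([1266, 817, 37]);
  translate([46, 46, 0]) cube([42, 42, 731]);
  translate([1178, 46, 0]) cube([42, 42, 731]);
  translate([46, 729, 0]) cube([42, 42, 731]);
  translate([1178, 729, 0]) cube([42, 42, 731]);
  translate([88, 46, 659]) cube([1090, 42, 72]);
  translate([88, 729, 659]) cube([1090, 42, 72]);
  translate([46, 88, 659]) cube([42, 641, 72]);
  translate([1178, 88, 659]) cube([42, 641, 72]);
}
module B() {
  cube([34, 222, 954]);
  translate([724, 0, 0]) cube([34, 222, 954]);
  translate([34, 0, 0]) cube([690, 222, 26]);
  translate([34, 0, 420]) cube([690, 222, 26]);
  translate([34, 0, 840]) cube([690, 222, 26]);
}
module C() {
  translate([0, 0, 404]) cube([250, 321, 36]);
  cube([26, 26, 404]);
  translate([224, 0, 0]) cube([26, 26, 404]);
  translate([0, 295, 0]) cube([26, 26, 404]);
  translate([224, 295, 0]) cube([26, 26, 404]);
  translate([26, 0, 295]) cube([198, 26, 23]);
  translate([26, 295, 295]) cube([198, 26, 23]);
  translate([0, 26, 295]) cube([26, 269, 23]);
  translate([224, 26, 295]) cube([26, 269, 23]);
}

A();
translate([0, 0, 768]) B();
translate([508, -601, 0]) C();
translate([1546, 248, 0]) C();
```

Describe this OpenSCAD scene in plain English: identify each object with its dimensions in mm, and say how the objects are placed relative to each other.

A is a rectangular dining table. The top is 1266×817×37 mm with its upper surface at z = 768 mm. It stands on four 42×42 mm square legs, each inset 46 mm from the nearest pair of top edges, running from the floor to the underside of the top. Four apron rails, 42 mm thick and 72 mm tall, run between adjacent legs with their top edges flush with the underside of the top and their outer faces flush with the legs' outer faces.

B is an open bookshelf. Two side panels, each 34 mm thick, 222 mm deep and 954 mm tall, stand 758 mm apart (outside-to-outside). Between them sit 3 shelves, each 26 mm thick and 222 mm deep, spanning the full gap between the sides. The bottom shelf rests on the floor (its underside at z = 0) and the clear gap between one shelf's top and the next shelf's underside is 394 mm.

C is a simple wooden stool: a rectangular seat 250 mm (x) by 321 mm (y), 36 mm thick, top face at z = 440 mm, on four square legs, each 26×26 mm in cross-section. The legs rest on z = 0, each flush with a corner of the seat. Four stretchers, 26 mm wide and 23 mm tall, connect adjacent legs with their undersides at z = 295 mm, each running between the inner faces of the legs it joins and aligned with the legs' outer faces on the other axis.

The bookshelf is on top of the table. Two stools sit around the table at the −y, +x sides.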